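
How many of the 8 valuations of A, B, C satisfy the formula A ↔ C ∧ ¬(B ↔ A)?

A | B | C | (B ↔ A) | ¬(B ↔ A) | (C ∧ ¬(B ↔ A)) | (A ↔ (C ∧ ¬(B ↔ A)))
- | - | - | ------- | -------- | -------------- | --------------------
0 | 0 | 0 |    1    |    0     |       0        |          1          
0 | 0 | 1 |    1    |    0     |       0        |          1          
0 | 1 | 0 |    0    |    1     |       0        |          1          
0 | 1 | 1 |    0    |    1     |       1        |          0          
1 | 0 | 0 |    0    |    1     |       0        |          0          
1 | 0 | 1 |    0    |    1     |       1        |          1          
1 | 1 | 0 |    1    |    0     |       0        |          0          
1 | 1 | 1 |    1    |    0     |       0        |          0          
The formula is true on 4 of the 8 rows.

4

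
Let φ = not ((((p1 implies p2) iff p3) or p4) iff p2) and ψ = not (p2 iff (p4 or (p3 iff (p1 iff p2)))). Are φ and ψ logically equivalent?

not equivalent

  p1  |   p2  |   p3  |   p4  |   φ   |   ψ  
----- | ----- | ----- | ----- | ----- | -----
 True |  True |  True |  True | False | False
 True |  True |  True | False | False | False
 True |  True | False |  True | False | False
 True |  True | False | False |  True |  True
 True | False |  True |  True |  True |  True
 True | False |  True | False | False | False
 True | False | False |  True |  True |  True
 True | False | False | False |  True |  True
False |  True |  True |  True | False | False
False |  True |  True | False | False |  True
False |  True | False |  True | False | False
False |  True | False | False |  True | False
False | False |  True |  True |  True |  True
False | False |  True | False |  True |  True
False | False | False |  True |  True |  True
False | False | False | False | False | False
The columns differ at p1=False, p2=True, p3=True, p4=False (φ=False, ψ=True), so they are not equivalent.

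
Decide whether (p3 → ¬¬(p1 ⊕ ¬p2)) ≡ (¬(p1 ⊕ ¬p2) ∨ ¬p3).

p1 | p2 | p3 | φ | ψ
-- | -- | -- | - | -
T  | T  | T  | T | F
T  | T  | F  | T | T
T  | F  | T  | F | T
T  | F  | F  | T | T
F  | T  | T  | F | T
F  | T  | F  | T | T
F  | F  | T  | T | F
F  | F  | F  | T | T
The columns differ at p1=T, p2=T, p3=T (φ=T, ψ=F), so they are not equivalent.

not equivalent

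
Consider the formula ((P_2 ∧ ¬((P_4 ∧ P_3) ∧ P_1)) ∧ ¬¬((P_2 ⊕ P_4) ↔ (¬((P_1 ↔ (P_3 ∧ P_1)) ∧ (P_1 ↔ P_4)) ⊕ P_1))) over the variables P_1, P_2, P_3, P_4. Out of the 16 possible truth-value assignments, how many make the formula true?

1

P_1 | P_2 | P_3 | P_4 || (P_4 ∧ P_3) | ((P_4 ∧ P_3) ∧ P_1) | ¬((P_4 ∧ P_3) ∧ P_1) | (P_2 ∧ ¬((P_4 ∧ P_3) ∧ P_1)) | (P_2 ⊕ P_4) | (P_3 ∧ P_1) | (P_1 ↔ (P_3 ∧ P_1)) | (P_1 ↔ P_4) | φ
 F  |  F  |  F  |  F  ||      F      |          F          |          T           |              F               |      F      |      F      |          T          |      T      | F
 F  |  F  |  F  |  T  ||      F      |          F          |          T           |              F               |      T      |      F      |          T          |      F      | F
 F  |  F  |  T  |  F  ||      F      |          F          |          T           |              F               |      F      |      F      |          T          |      T      | F
 F  |  F  |  T  |  T  ||      T      |          F          |          T           |              F               |      T      |      F      |          T          |      F      | F
 F  |  T  |  F  |  F  ||      F      |          F          |          T           |              T               |      T      |      F      |          T          |      T      | F
 F  |  T  |  F  |  T  ||      F      |          F          |          T           |              T               |      F      |      F      |          T          |      F      | F
 F  |  T  |  T  |  F  ||      F      |          F          |          T           |              T               |      T      |      F      |          T          |      T      | F
 F  |  T  |  T  |  T  ||      T      |          F          |          T           |              T               |      F      |      F      |          T          |      F      | F
 T  |  F  |  F  |  F  ||      F      |          F          |          T           |              F               |      F      |      F      |          F          |      F      | F
 T  |  F  |  F  |  T  ||      F      |          F          |          T           |              F               |      T      |      F      |          F          |      T      | F
 T  |  F  |  T  |  F  ||      F      |          F          |          T           |              F               |      F      |      T      |          T          |      F      | F
 T  |  F  |  T  |  T  ||      T      |          T          |          F           |              F               |      T      |      T      |          T          |      T      | F
 T  |  T  |  F  |  F  ||      F      |          F          |          T           |              T               |      T      |      F      |          F          |      F      | F
 T  |  T  |  F  |  T  ||      F      |          F          |          T           |              T               |      F      |      F      |          F          |      T      | T
 T  |  T  |  T  |  F  ||      F      |          F          |          T           |              T               |      T      |      T      |          T          |      F      | F
 T  |  T  |  T  |  T  ||      T      |          T          |          F           |              F               |      F      |      T      |          T          |      T      | F
The formula is true on 1 of the 16 rows.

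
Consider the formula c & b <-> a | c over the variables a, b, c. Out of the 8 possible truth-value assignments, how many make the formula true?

4

a  b  c     (c & b)  (a | c)  ((c & b) <-> (a | c))
F  F  F        F        F               T          
F  F  T        F        T               F          
F  T  F        F        F               T          
F  T  T        T        T               T          
T  F  F        F        T               F          
T  F  T        F        T               F          
T  T  F        F        T               F          
T  T  T        T        T               T          
The formula is true on 4 of the 8 rows.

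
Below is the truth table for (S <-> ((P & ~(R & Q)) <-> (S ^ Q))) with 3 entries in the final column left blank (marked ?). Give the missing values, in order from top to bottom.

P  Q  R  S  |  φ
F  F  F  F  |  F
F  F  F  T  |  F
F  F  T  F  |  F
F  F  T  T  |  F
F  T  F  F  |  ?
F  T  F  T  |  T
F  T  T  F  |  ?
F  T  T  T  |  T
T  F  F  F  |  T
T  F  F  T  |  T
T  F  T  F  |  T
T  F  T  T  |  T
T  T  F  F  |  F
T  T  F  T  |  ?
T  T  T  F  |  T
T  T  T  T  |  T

T, T, F

Row P=F, Q=T, R=F, S=F: ((P & ~(R & Q)) <-> (S ^ Q)) = F, so the formula = T.
Row P=F, Q=T, R=T, S=F: ((P & ~(R & Q)) <-> (S ^ Q)) = F, so the formula = T.
Row P=T, Q=T, R=F, S=T: ((P & ~(R & Q)) <-> (S ^ Q)) = F, so the formula = F.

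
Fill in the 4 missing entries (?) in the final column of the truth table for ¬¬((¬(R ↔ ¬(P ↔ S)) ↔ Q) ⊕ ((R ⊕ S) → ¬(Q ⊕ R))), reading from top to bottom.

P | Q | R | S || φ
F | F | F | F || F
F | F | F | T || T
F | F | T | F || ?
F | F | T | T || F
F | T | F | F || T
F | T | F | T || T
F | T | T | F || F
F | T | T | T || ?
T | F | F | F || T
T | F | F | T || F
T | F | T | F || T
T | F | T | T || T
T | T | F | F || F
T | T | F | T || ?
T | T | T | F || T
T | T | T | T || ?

F, T, F, F

Row P=F, Q=F, R=T, S=F: ((¬(R ↔ ¬(P ↔ S)) ↔ Q) ⊕ ((R ⊕ S) → ¬(Q ⊕ R))) = F, ¬((¬(R ↔ ¬(P ↔ S)) ↔ Q) ⊕ ((R ⊕ S) → ¬(Q ⊕ R))) = T, so the formula = F.
Row P=F, Q=T, R=T, S=T: ((¬(R ↔ ¬(P ↔ S)) ↔ Q) ⊕ ((R ⊕ S) → ¬(Q ⊕ R))) = T, ¬((¬(R ↔ ¬(P ↔ S)) ↔ Q) ⊕ ((R ⊕ S) → ¬(Q ⊕ R))) = F, so the formula = T.
Row P=T, Q=T, R=F, S=T: ((¬(R ↔ ¬(P ↔ S)) ↔ Q) ⊕ ((R ⊕ S) → ¬(Q ⊕ R))) = F, ¬((¬(R ↔ ¬(P ↔ S)) ↔ Q) ⊕ ((R ⊕ S) → ¬(Q ⊕ R))) = T, so the formula = F.
Row P=T, Q=T, R=T, S=T: ((¬(R ↔ ¬(P ↔ S)) ↔ Q) ⊕ ((R ⊕ S) → ¬(Q ⊕ R))) = F, ¬((¬(R ↔ ¬(P ↔ S)) ↔ Q) ⊕ ((R ⊕ S) → ¬(Q ⊕ R))) = T, so the formula = F.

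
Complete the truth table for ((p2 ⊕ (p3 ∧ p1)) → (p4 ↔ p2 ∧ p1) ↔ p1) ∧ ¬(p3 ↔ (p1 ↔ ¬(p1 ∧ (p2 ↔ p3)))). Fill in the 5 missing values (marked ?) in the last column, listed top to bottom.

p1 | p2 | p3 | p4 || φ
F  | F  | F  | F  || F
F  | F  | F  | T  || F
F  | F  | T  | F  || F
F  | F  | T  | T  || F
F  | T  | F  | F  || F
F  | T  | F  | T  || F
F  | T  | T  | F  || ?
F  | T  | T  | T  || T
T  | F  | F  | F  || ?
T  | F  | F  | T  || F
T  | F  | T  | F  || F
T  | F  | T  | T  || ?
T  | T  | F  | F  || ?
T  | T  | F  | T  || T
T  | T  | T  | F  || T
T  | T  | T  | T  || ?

F, F, F, F, T

Row p1=F, p2=T, p3=T, p4=F: ((p2 ⊕ (p3 ∧ p1)) → (p4 ↔ p2 ∧ p1) ↔ p1) = F, ¬(p3 ↔ (p1 ↔ ¬(p1 ∧ (p2 ↔ p3)))) = T, so the formula = F.
Row p1=T, p2=F, p3=F, p4=F: ((p2 ⊕ (p3 ∧ p1)) → (p4 ↔ p2 ∧ p1) ↔ p1) = T, ¬(p3 ↔ (p1 ↔ ¬(p1 ∧ (p2 ↔ p3)))) = F, so the formula = F.
Row p1=T, p2=F, p3=T, p4=T: ((p2 ⊕ (p3 ∧ p1)) → (p4 ↔ p2 ∧ p1) ↔ p1) = F, ¬(p3 ↔ (p1 ↔ ¬(p1 ∧ (p2 ↔ p3)))) = F, so the formula = F.
Row p1=T, p2=T, p3=F, p4=F: ((p2 ⊕ (p3 ∧ p1)) → (p4 ↔ p2 ∧ p1) ↔ p1) = F, ¬(p3 ↔ (p1 ↔ ¬(p1 ∧ (p2 ↔ p3)))) = T, so the formula = F.
Row p1=T, p2=T, p3=T, p4=T: ((p2 ⊕ (p3 ∧ p1)) → (p4 ↔ p2 ∧ p1) ↔ p1) = T, ¬(p3 ↔ (p1 ↔ ¬(p1 ∧ (p2 ↔ p3)))) = T, so the formula = T.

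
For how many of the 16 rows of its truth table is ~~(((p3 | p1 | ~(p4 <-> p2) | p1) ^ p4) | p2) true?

p1  p2  p3  p4  |  φ
1   1   1   1   |  1
1   1   1   0   |  1
1   1   0   1   |  1
1   1   0   0   |  1
1   0   1   1   |  0
1   0   1   0   |  1
1   0   0   1   |  0
1   0   0   0   |  1
0   1   1   1   |  1
0   1   1   0   |  1
0   1   0   1   |  1
0   1   0   0   |  1
0   0   1   1   |  0
0   0   1   0   |  1
0   0   0   1   |  0
0   0   0   0   |  0
The formula is true on 11 of the 16 rows.

11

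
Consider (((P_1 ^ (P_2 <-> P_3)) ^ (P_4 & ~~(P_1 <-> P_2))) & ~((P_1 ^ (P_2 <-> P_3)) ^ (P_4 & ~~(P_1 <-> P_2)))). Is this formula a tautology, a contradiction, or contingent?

P_1 | P_2 | P_3 | P_4 | (P_2 <-> P_3) | (P_1 ^ (P_2 <-> P_3)) | (P_1 <-> P_2) | ~(P_1 <-> P_2) | ~~(P_1 <-> P_2) | (P_4 & ~~(P_1 <-> P_2)) | φ
--- | --- | --- | --- | ------------- | --------------------- | ------------- | -------------- | --------------- | ----------------------- | -
 T  |  T  |  T  |  T  |       T       |           F           |       T       |       F        |        T        |            T            | F
 T  |  T  |  T  |  F  |       T       |           F           |       T       |       F        |        T        |            F            | F
 T  |  T  |  F  |  T  |       F       |           T           |       T       |       F        |        T        |            T            | F
 T  |  T  |  F  |  F  |       F       |           T           |       T       |       F        |        T        |            F            | F
 T  |  F  |  T  |  T  |       F       |           T           |       F       |       T        |        F        |            F            | F
 T  |  F  |  T  |  F  |       F       |           T           |       F       |       T        |        F        |            F            | F
 T  |  F  |  F  |  T  |       T       |           F           |       F       |       T        |        F        |            F            | F
 T  |  F  |  F  |  F  |       T       |           F           |       F       |       T        |        F        |            F            | F
 F  |  T  |  T  |  T  |       T       |           T           |       F       |       T        |        F        |            F            | F
 F  |  T  |  T  |  F  |       T       |           T           |       F       |       T        |        F        |            F            | F
 F  |  T  |  F  |  T  |       F       |           F           |       F       |       T        |        F        |            F            | F
 F  |  T  |  F  |  F  |       F       |           F           |       F       |       T        |        F        |            F            | F
 F  |  F  |  T  |  T  |       F       |           F           |       T       |       F        |        T        |            T            | F
 F  |  F  |  T  |  F  |       F       |           F           |       T       |       F        |        T        |            F            | F
 F  |  F  |  F  |  T  |       T       |           T           |       T       |       F        |        T        |            T            | F
 F  |  F  |  F  |  F  |       T       |           T           |       T       |       F        |        T        |            F            | F
Every row is F, so the formula is a contradiction.

contradiction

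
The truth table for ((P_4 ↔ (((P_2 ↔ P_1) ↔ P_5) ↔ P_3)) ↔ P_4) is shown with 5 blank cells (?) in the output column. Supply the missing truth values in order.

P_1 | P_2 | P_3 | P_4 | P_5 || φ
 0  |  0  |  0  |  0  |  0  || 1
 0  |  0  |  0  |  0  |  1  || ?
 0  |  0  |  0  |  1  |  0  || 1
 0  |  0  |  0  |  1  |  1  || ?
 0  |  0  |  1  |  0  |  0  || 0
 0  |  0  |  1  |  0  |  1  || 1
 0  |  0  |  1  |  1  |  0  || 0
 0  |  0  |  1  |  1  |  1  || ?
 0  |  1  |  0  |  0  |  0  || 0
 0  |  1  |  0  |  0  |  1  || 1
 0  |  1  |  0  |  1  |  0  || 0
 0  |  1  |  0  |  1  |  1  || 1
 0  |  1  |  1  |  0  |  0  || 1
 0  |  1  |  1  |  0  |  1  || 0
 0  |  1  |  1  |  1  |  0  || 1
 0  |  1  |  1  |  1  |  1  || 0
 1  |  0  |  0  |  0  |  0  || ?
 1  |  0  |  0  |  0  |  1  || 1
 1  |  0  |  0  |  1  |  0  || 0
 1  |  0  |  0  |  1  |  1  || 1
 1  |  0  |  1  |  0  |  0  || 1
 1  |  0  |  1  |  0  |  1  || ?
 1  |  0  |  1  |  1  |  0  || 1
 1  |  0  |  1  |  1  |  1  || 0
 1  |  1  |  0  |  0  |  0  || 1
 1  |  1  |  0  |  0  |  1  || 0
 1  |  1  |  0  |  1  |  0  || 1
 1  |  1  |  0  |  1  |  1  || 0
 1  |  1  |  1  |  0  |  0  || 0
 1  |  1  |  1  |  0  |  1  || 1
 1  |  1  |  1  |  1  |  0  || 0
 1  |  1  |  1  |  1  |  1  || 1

0, 0, 1, 0, 0

Row P_1=0, P_2=0, P_3=0, P_4=0, P_5=1: (P_4 ↔ (((P_2 ↔ P_1) ↔ P_5) ↔ P_3)) = 1, so the formula = 0.
Row P_1=0, P_2=0, P_3=0, P_4=1, P_5=1: (P_4 ↔ (((P_2 ↔ P_1) ↔ P_5) ↔ P_3)) = 0, so the formula = 0.
Row P_1=0, P_2=0, P_3=1, P_4=1, P_5=1: (P_4 ↔ (((P_2 ↔ P_1) ↔ P_5) ↔ P_3)) = 1, so the formula = 1.
Row P_1=1, P_2=0, P_3=0, P_4=0, P_5=0: (P_4 ↔ (((P_2 ↔ P_1) ↔ P_5) ↔ P_3)) = 1, so the formula = 0.
Row P_1=1, P_2=0, P_3=1, P_4=0, P_5=1: (P_4 ↔ (((P_2 ↔ P_1) ↔ P_5) ↔ P_3)) = 1, so the formula = 0.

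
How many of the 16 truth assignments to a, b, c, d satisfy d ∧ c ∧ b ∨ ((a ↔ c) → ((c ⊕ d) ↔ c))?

a  b  c  d  |  φ
0  0  0  0  |  1
0  0  0  1  |  0
0  0  1  0  |  1
0  0  1  1  |  1
0  1  0  0  |  1
0  1  0  1  |  0
0  1  1  0  |  1
0  1  1  1  |  1
1  0  0  0  |  1
1  0  0  1  |  1
1  0  1  0  |  1
1  0  1  1  |  0
1  1  0  0  |  1
1  1  0  1  |  1
1  1  1  0  |  1
1  1  1  1  |  1
The formula is true on 13 of the 16 rows.

13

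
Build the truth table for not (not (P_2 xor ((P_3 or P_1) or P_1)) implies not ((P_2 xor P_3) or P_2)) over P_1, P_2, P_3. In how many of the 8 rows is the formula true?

3

 P_1  |  P_2  |  P_3  || (P_3 or P_1) | ((P_3 or P_1) or P_1) | (P_2 xor P_3) | ((P_2 xor P_3) or P_2) | not ((P_2 xor P_3) or P_2) |   φ  
 True |  True |  True ||     True     |          True         |     False     |          True          |           False            |  True
 True |  True | False ||     True     |          True         |      True     |          True          |           False            |  True
 True | False |  True ||     True     |          True         |      True     |          True          |           False            | False
 True | False | False ||     True     |          True         |     False     |         False          |            True            | False
False |  True |  True ||     True     |          True         |     False     |          True          |           False            |  True
False |  True | False ||    False     |         False         |      True     |          True          |           False            | False
False | False |  True ||     True     |          True         |      True     |          True          |           False            | False
False | False | False ||    False     |         False         |     False     |         False          |            True            | False
The formula is true on 3 of the 8 rows.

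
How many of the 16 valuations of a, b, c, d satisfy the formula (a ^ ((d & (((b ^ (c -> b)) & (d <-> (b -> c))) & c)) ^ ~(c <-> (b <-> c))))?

a  b  c  d  |  φ
0  0  0  0  |  1
0  0  0  1  |  1
0  0  1  0  |  1
0  0  1  1  |  1
0  1  0  0  |  0
0  1  0  1  |  0
0  1  1  0  |  0
0  1  1  1  |  0
1  0  0  0  |  0
1  0  0  1  |  0
1  0  1  0  |  0
1  0  1  1  |  0
1  1  0  0  |  1
1  1  0  1  |  1
1  1  1  0  |  1
1  1  1  1  |  1
The formula is true on 8 of the 16 rows.

8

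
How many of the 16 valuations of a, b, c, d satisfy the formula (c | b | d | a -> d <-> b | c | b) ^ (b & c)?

  a   |   b   |   c   |   d   ||   φ  
False | False | False | False || False
False | False | False |  True || False
False | False |  True | False || False
False | False |  True |  True ||  True
False |  True | False | False || False
False |  True | False |  True ||  True
False |  True |  True | False ||  True
False |  True |  True |  True || False
 True | False | False | False ||  True
 True | False | False |  True || False
 True | False |  True | False || False
 True | False |  True |  True ||  True
 True |  True | False | False || False
 True |  True | False |  True ||  True
 True |  True |  True | False ||  True
 True |  True |  True |  True || False
The formula is true on 7 of the 16 rows.

7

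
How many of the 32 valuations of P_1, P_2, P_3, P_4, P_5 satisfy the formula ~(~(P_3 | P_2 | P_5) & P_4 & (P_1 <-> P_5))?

P_1 | P_2 | P_3 | P_4 | P_5 || φ
 T  |  T  |  T  |  T  |  T  || T
 T  |  T  |  T  |  T  |  F  || T
 T  |  T  |  T  |  F  |  T  || T
 T  |  T  |  T  |  F  |  F  || T
 T  |  T  |  F  |  T  |  T  || T
 T  |  T  |  F  |  T  |  F  || T
 T  |  T  |  F  |  F  |  T  || T
 T  |  T  |  F  |  F  |  F  || T
 T  |  F  |  T  |  T  |  T  || T
 T  |  F  |  T  |  T  |  F  || T
 T  |  F  |  T  |  F  |  T  || T
 T  |  F  |  T  |  F  |  F  || T
 T  |  F  |  F  |  T  |  T  || T
 T  |  F  |  F  |  T  |  F  || T
 T  |  F  |  F  |  F  |  T  || T
 T  |  F  |  F  |  F  |  F  || T
 F  |  T  |  T  |  T  |  T  || T
 F  |  T  |  T  |  T  |  F  || T
 F  |  T  |  T  |  F  |  T  || T
 F  |  T  |  T  |  F  |  F  || T
 F  |  T  |  F  |  T  |  T  || T
 F  |  T  |  F  |  T  |  F  || T
 F  |  T  |  F  |  F  |  T  || T
 F  |  T  |  F  |  F  |  F  || T
 F  |  F  |  T  |  T  |  T  || T
 F  |  F  |  T  |  T  |  F  || T
 F  |  F  |  T  |  F  |  T  || T
 F  |  F  |  T  |  F  |  F  || T
 F  |  F  |  F  |  T  |  T  || T
 F  |  F  |  F  |  T  |  F  || F
 F  |  F  |  F  |  F  |  T  || T
 F  |  F  |  F  |  F  |  F  || T
The formula is true on 31 of the 32 rows.

31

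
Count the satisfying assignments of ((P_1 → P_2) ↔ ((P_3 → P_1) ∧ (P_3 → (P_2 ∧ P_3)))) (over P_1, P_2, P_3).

P_1  P_2  P_3  |  (P_1 → P_2)  (P_3 → P_1)  (P_2 ∧ P_3)  (P_3 → (P_2 ∧ P_3))  φ
 F    F    F   |       T            T            F                T           T
 F    F    T   |       T            F            F                F           F
 F    T    F   |       T            T            F                T           T
 F    T    T   |       T            F            T                T           F
 T    F    F   |       F            T            F                T           F
 T    F    T   |       F            T            F                F           T
 T    T    F   |       T            T            F                T           T
 T    T    T   |       T            T            T                T           T
The formula is true on 5 of the 8 rows.

5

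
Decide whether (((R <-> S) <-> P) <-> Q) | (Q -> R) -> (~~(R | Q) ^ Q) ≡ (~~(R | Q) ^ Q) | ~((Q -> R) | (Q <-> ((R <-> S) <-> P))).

P  Q  R  S  |  φ  ψ
1  1  1  1  |  0  0
1  1  1  0  |  0  0
1  1  0  1  |  1  1
1  1  0  0  |  0  0
1  0  1  1  |  1  1
1  0  1  0  |  1  1
1  0  0  1  |  0  0
1  0  0  0  |  0  0
0  1  1  1  |  0  0
0  1  1  0  |  0  0
0  1  0  1  |  0  0
0  1  0  0  |  1  1
0  0  1  1  |  1  1
0  0  1  0  |  1  1
0  0  0  1  |  0  0
0  0  0  0  |  0  0
The columns for φ and ψ agree on every row, so they are logically equivalent.

equivalent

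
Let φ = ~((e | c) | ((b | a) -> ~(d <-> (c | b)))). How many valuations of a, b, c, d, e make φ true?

3

a | b | c | d | e | φ
- | - | - | - | - | -
1 | 1 | 1 | 1 | 1 | 0
1 | 1 | 1 | 1 | 0 | 0
1 | 1 | 1 | 0 | 1 | 0
1 | 1 | 1 | 0 | 0 | 0
1 | 1 | 0 | 1 | 1 | 0
1 | 1 | 0 | 1 | 0 | 1
1 | 1 | 0 | 0 | 1 | 0
1 | 1 | 0 | 0 | 0 | 0
1 | 0 | 1 | 1 | 1 | 0
1 | 0 | 1 | 1 | 0 | 0
1 | 0 | 1 | 0 | 1 | 0
1 | 0 | 1 | 0 | 0 | 0
1 | 0 | 0 | 1 | 1 | 0
1 | 0 | 0 | 1 | 0 | 0
1 | 0 | 0 | 0 | 1 | 0
1 | 0 | 0 | 0 | 0 | 1
0 | 1 | 1 | 1 | 1 | 0
0 | 1 | 1 | 1 | 0 | 0
0 | 1 | 1 | 0 | 1 | 0
0 | 1 | 1 | 0 | 0 | 0
0 | 1 | 0 | 1 | 1 | 0
0 | 1 | 0 | 1 | 0 | 1
0 | 1 | 0 | 0 | 1 | 0
0 | 1 | 0 | 0 | 0 | 0
0 | 0 | 1 | 1 | 1 | 0
0 | 0 | 1 | 1 | 0 | 0
0 | 0 | 1 | 0 | 1 | 0
0 | 0 | 1 | 0 | 0 | 0
0 | 0 | 0 | 1 | 1 | 0
0 | 0 | 0 | 1 | 0 | 0
0 | 0 | 0 | 0 | 1 | 0
0 | 0 | 0 | 0 | 0 | 0
The formula is true on 3 of the 32 rows.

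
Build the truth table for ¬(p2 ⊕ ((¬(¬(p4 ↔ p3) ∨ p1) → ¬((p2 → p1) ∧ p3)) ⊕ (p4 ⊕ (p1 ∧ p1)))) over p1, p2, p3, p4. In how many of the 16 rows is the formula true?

p1  p2  p3  p4  |  (p4 ↔ p3)  ¬(p4 ↔ p3)  (¬(p4 ↔ p3) ∨ p1)  ¬(¬(p4 ↔ p3) ∨ p1)  (p2 → p1)  ((p2 → p1) ∧ p3)  ¬((p2 → p1) ∧ p3)  (p1 ∧ p1)  (p4 ⊕ (p1 ∧ p1))  φ
T   T   T   T   |      T          F               T                  F               T             T                  F              T             F          T
T   T   T   F   |      F          T               T                  F               T             T                  F              T             T          F
T   T   F   T   |      F          T               T                  F               T             F                  T              T             F          T
T   T   F   F   |      T          F               T                  F               T             F                  T              T             T          F
T   F   T   T   |      T          F               T                  F               T             T                  F              T             F          F
T   F   T   F   |      F          T               T                  F               T             T                  F              T             T          T
T   F   F   T   |      F          T               T                  F               T             F                  T              T             F          F
T   F   F   F   |      T          F               T                  F               T             F                  T              T             T          T
F   T   T   T   |      T          F               F                  T               F             F                  T              F             T          F
F   T   T   F   |      F          T               T                  F               F             F                  T              F             F          T
F   T   F   T   |      F          T               T                  F               F             F                  T              F             T          F
F   T   F   F   |      T          F               F                  T               F             F                  T              F             F          T
F   F   T   T   |      T          F               F                  T               T             T                  F              F             T          F
F   F   T   F   |      F          T               T                  F               T             T                  F              F             F          F
F   F   F   T   |      F          T               T                  F               T             F                  T              F             T          T
F   F   F   F   |      T          F               F                  T               T             F                  T              F             F          F
The formula is true on 7 of the 16 rows.

7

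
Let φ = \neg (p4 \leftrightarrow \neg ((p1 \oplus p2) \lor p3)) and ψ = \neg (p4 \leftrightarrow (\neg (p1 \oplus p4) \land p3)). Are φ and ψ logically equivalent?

p1 | p2 | p3 | p4 | φ | ψ
-- | -- | -- | -- | - | -
T  | T  | T  | T  | T | F
T  | T  | T  | F  | F | F
T  | T  | F  | T  | F | T
T  | T  | F  | F  | T | F
T  | F  | T  | T  | T | F
T  | F  | T  | F  | F | F
T  | F  | F  | T  | T | T
T  | F  | F  | F  | F | F
F  | T  | T  | T  | T | T
F  | T  | T  | F  | F | T
F  | T  | F  | T  | T | T
F  | T  | F  | F  | F | F
F  | F  | T  | T  | T | T
F  | F  | T  | F  | F | T
F  | F  | F  | T  | F | T
F  | F  | F  | F  | T | F
The columns differ at p1=T, p2=T, p3=T, p4=T (φ=T, ψ=F), so they are not equivalent.

not equivalent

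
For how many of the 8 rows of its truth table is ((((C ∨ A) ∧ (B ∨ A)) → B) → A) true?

A | B | C | φ
- | - | - | -
T | T | T | T
T | T | F | T
T | F | T | T
T | F | F | T
F | T | T | F
F | T | F | F
F | F | T | F
F | F | F | F
The formula is true on 4 of the 8 rows.

4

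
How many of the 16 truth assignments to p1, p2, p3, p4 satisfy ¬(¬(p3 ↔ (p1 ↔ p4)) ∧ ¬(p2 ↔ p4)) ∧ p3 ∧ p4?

3

p1 | p2 | p3 | p4 | (p1 ↔ p4) | (p3 ↔ (p1 ↔ p4)) | ¬(p3 ↔ (p1 ↔ p4)) | (p2 ↔ p4) | ¬(p2 ↔ p4) | φ
-- | -- | -- | -- | --------- | ---------------- | ----------------- | --------- | ---------- | -
1  | 1  | 1  | 1  |     1     |        1         |         0         |     1     |     0      | 1
1  | 1  | 1  | 0  |     0     |        0         |         1         |     0     |     1      | 0
1  | 1  | 0  | 1  |     1     |        0         |         1         |     1     |     0      | 0
1  | 1  | 0  | 0  |     0     |        1         |         0         |     0     |     1      | 0
1  | 0  | 1  | 1  |     1     |        1         |         0         |     0     |     1      | 1
1  | 0  | 1  | 0  |     0     |        0         |         1         |     1     |     0      | 0
1  | 0  | 0  | 1  |     1     |        0         |         1         |     0     |     1      | 0
1  | 0  | 0  | 0  |     0     |        1         |         0         |     1     |     0      | 0
0  | 1  | 1  | 1  |     0     |        0         |         1         |     1     |     0      | 1
0  | 1  | 1  | 0  |     1     |        1         |         0         |     0     |     1      | 0
0  | 1  | 0  | 1  |     0     |        1         |         0         |     1     |     0      | 0
0  | 1  | 0  | 0  |     1     |        0         |         1         |     0     |     1      | 0
0  | 0  | 1  | 1  |     0     |        0         |         1         |     0     |     1      | 0
0  | 0  | 1  | 0  |     1     |        1         |         0         |     1     |     0      | 0
0  | 0  | 0  | 1  |     0     |        1         |         0         |     0     |     1      | 0
0  | 0  | 0  | 0  |     1     |        0         |         1         |     1     |     0      | 0
The formula is true on 3 of the 16 rows.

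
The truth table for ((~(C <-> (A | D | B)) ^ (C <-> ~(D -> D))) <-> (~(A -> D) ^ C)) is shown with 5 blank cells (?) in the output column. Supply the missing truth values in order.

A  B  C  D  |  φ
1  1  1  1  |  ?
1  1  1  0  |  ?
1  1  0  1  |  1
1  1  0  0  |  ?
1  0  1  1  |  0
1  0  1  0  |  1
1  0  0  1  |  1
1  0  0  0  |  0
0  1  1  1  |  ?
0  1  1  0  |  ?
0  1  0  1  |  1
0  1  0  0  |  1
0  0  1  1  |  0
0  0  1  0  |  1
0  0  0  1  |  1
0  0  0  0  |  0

Row A=1, B=1, C=1, D=1: (~(C <-> (A | D | B)) ^ (C <-> ~(D -> D))) = 0, (~(A -> D) ^ C) = 1, so the formula = 0.
Row A=1, B=1, C=1, D=0: (~(C <-> (A | D | B)) ^ (C <-> ~(D -> D))) = 0, (~(A -> D) ^ C) = 0, so the formula = 1.
Row A=1, B=1, C=0, D=0: (~(C <-> (A | D | B)) ^ (C <-> ~(D -> D))) = 0, (~(A -> D) ^ C) = 1, so the formula = 0.
Row A=0, B=1, C=1, D=1: (~(C <-> (A | D | B)) ^ (C <-> ~(D -> D))) = 0, (~(A -> D) ^ C) = 1, so the formula = 0.
Row A=0, B=1, C=1, D=0: (~(C <-> (A | D | B)) ^ (C <-> ~(D -> D))) = 0, (~(A -> D) ^ C) = 1, so the formula = 0.

0, 1, 0, 0, 0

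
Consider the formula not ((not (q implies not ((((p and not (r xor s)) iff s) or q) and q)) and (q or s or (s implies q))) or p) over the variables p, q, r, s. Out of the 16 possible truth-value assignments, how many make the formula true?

p | q | r | s | (r xor s) | not (r xor s) | (p and not (r xor s)) | (s implies q) | (q or s or (s implies q)) | φ
- | - | - | - | --------- | ------------- | --------------------- | ------------- | ------------------------- | -
1 | 1 | 1 | 1 |     0     |       1       |           1           |       1       |             1             | 0
1 | 1 | 1 | 0 |     1     |       0       |           0           |       1       |             1             | 0
1 | 1 | 0 | 1 |     1     |       0       |           0           |       1       |             1             | 0
1 | 1 | 0 | 0 |     0     |       1       |           1           |       1       |             1             | 0
1 | 0 | 1 | 1 |     0     |       1       |           1           |       0       |             1             | 0
1 | 0 | 1 | 0 |     1     |       0       |           0           |       1       |             1             | 0
1 | 0 | 0 | 1 |     1     |       0       |           0           |       0       |             1             | 0
1 | 0 | 0 | 0 |     0     |       1       |           1           |       1       |             1             | 0
0 | 1 | 1 | 1 |     0     |       1       |           0           |       1       |             1             | 0
0 | 1 | 1 | 0 |     1     |       0       |           0           |       1       |             1             | 0
0 | 1 | 0 | 1 |     1     |       0       |           0           |       1       |             1             | 0
0 | 1 | 0 | 0 |     0     |       1       |           0           |       1       |             1             | 0
0 | 0 | 1 | 1 |     0     |       1       |           0           |       0       |             1             | 1
0 | 0 | 1 | 0 |     1     |       0       |           0           |       1       |             1             | 1
0 | 0 | 0 | 1 |     1     |       0       |           0           |       0       |             1             | 1
0 | 0 | 0 | 0 |     0     |       1       |           0           |       1       |             1             | 1
The formula is true on 4 of the 16 rows.

4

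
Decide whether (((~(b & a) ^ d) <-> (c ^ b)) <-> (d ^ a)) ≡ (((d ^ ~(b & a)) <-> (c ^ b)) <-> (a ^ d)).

  a   |   b   |   c   |   d   ||   φ   |   ψ  
 True |  True |  True |  True ||  True |  True
 True |  True |  True | False ||  True |  True
 True |  True | False |  True || False | False
 True |  True | False | False || False | False
 True | False |  True |  True ||  True |  True
 True | False |  True | False ||  True |  True
 True | False | False |  True || False | False
 True | False | False | False || False | False
False |  True |  True |  True ||  True |  True
False |  True |  True | False ||  True |  True
False |  True | False |  True || False | False
False |  True | False | False || False | False
False | False |  True |  True || False | False
False | False |  True | False || False | False
False | False | False |  True ||  True |  True
False | False | False | False ||  True |  True
The columns for φ and ψ agree on every row, so they are logically equivalent.

equivalent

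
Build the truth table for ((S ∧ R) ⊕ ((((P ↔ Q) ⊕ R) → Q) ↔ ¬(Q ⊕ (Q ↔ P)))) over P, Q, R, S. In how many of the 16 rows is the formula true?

10

P | Q | R | S | (S ∧ R) | (P ↔ Q) | ((P ↔ Q) ⊕ R) | (((P ↔ Q) ⊕ R) → Q) | (Q ↔ P) | (Q ⊕ (Q ↔ P)) | ¬(Q ⊕ (Q ↔ P)) | φ
- | - | - | - | ------- | ------- | ------------- | ------------------- | ------- | ------------- | -------------- | -
T | T | T | T |    T    |    T    |       F       |          T          |    T    |       F       |       T        | F
T | T | T | F |    F    |    T    |       F       |          T          |    T    |       F       |       T        | T
T | T | F | T |    F    |    T    |       T       |          T          |    T    |       F       |       T        | T
T | T | F | F |    F    |    T    |       T       |          T          |    T    |       F       |       T        | T
T | F | T | T |    T    |    F    |       T       |          F          |    F    |       F       |       T        | T
T | F | T | F |    F    |    F    |       T       |          F          |    F    |       F       |       T        | F
T | F | F | T |    F    |    F    |       F       |          T          |    F    |       F       |       T        | T
T | F | F | F |    F    |    F    |       F       |          T          |    F    |       F       |       T        | T
F | T | T | T |    T    |    F    |       T       |          T          |    F    |       T       |       F        | T
F | T | T | F |    F    |    F    |       T       |          T          |    F    |       T       |       F        | F
F | T | F | T |    F    |    F    |       F       |          T          |    F    |       T       |       F        | F
F | T | F | F |    F    |    F    |       F       |          T          |    F    |       T       |       F        | F
F | F | T | T |    T    |    T    |       F       |          T          |    T    |       T       |       F        | T
F | F | T | F |    F    |    T    |       F       |          T          |    T    |       T       |       F        | F
F | F | F | T |    F    |    T    |       T       |          F          |    T    |       T       |       F        | T
F | F | F | F |    F    |    T    |       T       |          F          |    T    |       T       |       F        | T
The formula is true on 10 of the 16 rows.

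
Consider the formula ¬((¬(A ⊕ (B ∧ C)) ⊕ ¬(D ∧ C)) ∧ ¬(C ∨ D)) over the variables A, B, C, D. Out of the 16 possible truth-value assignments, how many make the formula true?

14

A | B | C | D || φ
1 | 1 | 1 | 1 || 1
1 | 1 | 1 | 0 || 1
1 | 1 | 0 | 1 || 1
1 | 1 | 0 | 0 || 0
1 | 0 | 1 | 1 || 1
1 | 0 | 1 | 0 || 1
1 | 0 | 0 | 1 || 1
1 | 0 | 0 | 0 || 0
0 | 1 | 1 | 1 || 1
0 | 1 | 1 | 0 || 1
0 | 1 | 0 | 1 || 1
0 | 1 | 0 | 0 || 1
0 | 0 | 1 | 1 || 1
0 | 0 | 1 | 0 || 1
0 | 0 | 0 | 1 || 1
0 | 0 | 0 | 0 || 1
The formula is true on 14 of the 16 rows.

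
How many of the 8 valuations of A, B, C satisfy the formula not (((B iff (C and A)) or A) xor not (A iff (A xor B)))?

A | B | C || (C and A) | (B iff (C and A)) | ((B iff (C and A)) or A) | (A xor B) | (A iff (A xor B)) | not (A iff (A xor B)) | φ
1 | 1 | 1 ||     1     |         1         |            1             |     0     |         0         |           1           | 1
1 | 1 | 0 ||     0     |         0         |            1             |     0     |         0         |           1           | 1
1 | 0 | 1 ||     1     |         0         |            1             |     1     |         1         |           0           | 0
1 | 0 | 0 ||     0     |         1         |            1             |     1     |         1         |           0           | 0
0 | 1 | 1 ||     0     |         0         |            0             |     1     |         0         |           1           | 0
0 | 1 | 0 ||     0     |         0         |            0             |     1     |         0         |           1           | 0
0 | 0 | 1 ||     0     |         1         |            1             |     0     |         1         |           0           | 0
0 | 0 | 0 ||     0     |         1         |            1             |     0     |         1         |           0           | 0
The formula is true on 2 of the 8 rows.

2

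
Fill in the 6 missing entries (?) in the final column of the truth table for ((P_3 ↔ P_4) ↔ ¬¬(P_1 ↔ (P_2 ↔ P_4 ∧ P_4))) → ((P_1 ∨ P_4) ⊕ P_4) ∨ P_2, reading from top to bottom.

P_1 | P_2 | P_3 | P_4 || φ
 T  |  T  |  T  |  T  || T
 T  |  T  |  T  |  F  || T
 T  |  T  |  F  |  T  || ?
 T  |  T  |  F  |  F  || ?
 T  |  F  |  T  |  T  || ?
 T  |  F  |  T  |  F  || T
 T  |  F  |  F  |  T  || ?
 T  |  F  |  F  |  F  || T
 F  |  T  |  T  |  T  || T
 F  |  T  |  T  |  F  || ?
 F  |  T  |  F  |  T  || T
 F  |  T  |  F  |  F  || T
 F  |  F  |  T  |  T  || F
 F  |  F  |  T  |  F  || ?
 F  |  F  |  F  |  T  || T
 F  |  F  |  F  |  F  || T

T, T, T, F, T, F

Row P_1=T, P_2=T, P_3=F, P_4=T: ((P_3 ↔ P_4) ↔ ¬¬(P_1 ↔ (P_2 ↔ P_4 ∧ P_4))) = F, (((P_1 ∨ P_4) ⊕ P_4) ∨ P_2) = T, so the formula = T.
Row P_1=T, P_2=T, P_3=F, P_4=F: ((P_3 ↔ P_4) ↔ ¬¬(P_1 ↔ (P_2 ↔ P_4 ∧ P_4))) = F, (((P_1 ∨ P_4) ⊕ P_4) ∨ P_2) = T, so the formula = T.
Row P_1=T, P_2=F, P_3=T, P_4=T: ((P_3 ↔ P_4) ↔ ¬¬(P_1 ↔ (P_2 ↔ P_4 ∧ P_4))) = F, (((P_1 ∨ P_4) ⊕ P_4) ∨ P_2) = F, so the formula = T.
Row P_1=T, P_2=F, P_3=F, P_4=T: ((P_3 ↔ P_4) ↔ ¬¬(P_1 ↔ (P_2 ↔ P_4 ∧ P_4))) = T, (((P_1 ∨ P_4) ⊕ P_4) ∨ P_2) = F, so the formula = F.
Row P_1=F, P_2=T, P_3=T, P_4=F: ((P_3 ↔ P_4) ↔ ¬¬(P_1 ↔ (P_2 ↔ P_4 ∧ P_4))) = F, (((P_1 ∨ P_4) ⊕ P_4) ∨ P_2) = T, so the formula = T.
Row P_1=F, P_2=F, P_3=T, P_4=F: ((P_3 ↔ P_4) ↔ ¬¬(P_1 ↔ (P_2 ↔ P_4 ∧ P_4))) = T, (((P_1 ∨ P_4) ⊕ P_4) ∨ P_2) = F, so the formula = F.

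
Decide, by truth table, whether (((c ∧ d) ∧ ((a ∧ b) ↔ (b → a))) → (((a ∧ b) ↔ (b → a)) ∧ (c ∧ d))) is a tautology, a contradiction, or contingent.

  a   |   b   |   c   |   d   ||   φ  
 True |  True |  True |  True ||  True
 True |  True |  True | False ||  True
 True |  True | False |  True ||  True
 True |  True | False | False ||  True
 True | False |  True |  True ||  True
 True | False |  True | False ||  True
 True | False | False |  True ||  True
 True | False | False | False ||  True
False |  True |  True |  True ||  True
False |  True |  True | False ||  True
False |  True | False |  True ||  True
False |  True | False | False ||  True
False | False |  True |  True ||  True
False | False |  True | False ||  True
False | False | False |  True ||  True
False | False | False | False ||  True
Every row is True, so the formula is a tautology.

tautology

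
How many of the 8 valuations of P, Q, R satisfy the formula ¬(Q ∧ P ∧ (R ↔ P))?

7

P  Q  R  |  (R ↔ P)  (Q ∧ P ∧ (R ↔ P))  ¬(Q ∧ P ∧ (R ↔ P))
F  F  F  |     T             F                  T         
F  F  T  |     F             F                  T         
F  T  F  |     T             F                  T         
F  T  T  |     F             F                  T         
T  F  F  |     F             F                  T         
T  F  T  |     T             F                  T         
T  T  F  |     F             F                  T         
T  T  T  |     T             T                  F         
The formula is true on 7 of the 8 rows.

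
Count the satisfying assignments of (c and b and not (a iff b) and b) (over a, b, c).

1

a | b | c || (a iff b) | not (a iff b) | φ
F | F | F ||     T     |       F       | F
F | F | T ||     T     |       F       | F
F | T | F ||     F     |       T       | F
F | T | T ||     F     |       T       | T
T | F | F ||     F     |       T       | F
T | F | T ||     F     |       T       | F
T | T | F ||     T     |       F       | F
T | T | T ||     T     |       F       | F
The formula is true on 1 of the 8 rows.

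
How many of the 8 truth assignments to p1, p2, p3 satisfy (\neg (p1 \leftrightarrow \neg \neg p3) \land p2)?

2

p1 | p2 | p3 || φ
0  | 0  | 0  || 0
0  | 0  | 1  || 0
0  | 1  | 0  || 0
0  | 1  | 1  || 1
1  | 0  | 0  || 0
1  | 0  | 1  || 0
1  | 1  | 0  || 1
1  | 1  | 1  || 0
The formula is true on 2 of the 8 rows.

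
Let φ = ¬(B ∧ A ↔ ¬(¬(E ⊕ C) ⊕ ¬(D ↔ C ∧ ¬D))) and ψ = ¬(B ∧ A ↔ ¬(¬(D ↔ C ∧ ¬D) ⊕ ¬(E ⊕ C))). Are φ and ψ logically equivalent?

A | B | C | D | E | φ | ψ
- | - | - | - | - | - | -
F | F | F | F | F | F | F
F | F | F | F | T | T | T
F | F | F | T | F | T | T
F | F | F | T | T | F | F
F | F | T | F | F | F | F
F | F | T | F | T | T | T
F | F | T | T | F | F | F
F | F | T | T | T | T | T
F | T | F | F | F | F | F
F | T | F | F | T | T | T
F | T | F | T | F | T | T
F | T | F | T | T | F | F
F | T | T | F | F | F | F
F | T | T | F | T | T | T
F | T | T | T | F | F | F
F | T | T | T | T | T | T
T | F | F | F | F | F | F
T | F | F | F | T | T | T
T | F | F | T | F | T | T
T | F | F | T | T | F | F
T | F | T | F | F | F | F
T | F | T | F | T | T | T
T | F | T | T | F | F | F
T | F | T | T | T | T | T
T | T | F | F | F | T | T
T | T | F | F | T | F | F
T | T | F | T | F | F | F
T | T | F | T | T | T | T
T | T | T | F | F | T | T
T | T | T | F | T | F | F
T | T | T | T | F | T | T
T | T | T | T | T | F | F
The columns for φ and ψ agree on every row, so they are logically equivalent.

equivalent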